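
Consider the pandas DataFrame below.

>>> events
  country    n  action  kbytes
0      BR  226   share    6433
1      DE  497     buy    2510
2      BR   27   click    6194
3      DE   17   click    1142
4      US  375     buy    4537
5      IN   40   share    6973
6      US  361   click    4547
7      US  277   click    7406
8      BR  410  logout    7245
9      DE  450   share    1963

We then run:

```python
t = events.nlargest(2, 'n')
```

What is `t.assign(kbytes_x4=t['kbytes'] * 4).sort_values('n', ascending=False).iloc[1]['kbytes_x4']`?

take 2 rows with largest n:
  country    n action  kbytes
1      DE  497    buy    2510
9      DE  450  share    1963
add column kbytes_x4 = t['kbytes'] * 4:
  country    n action  kbytes  kbytes_x4
1      DE  497    buy    2510      10040
9      DE  450  share    1963       7852
sort by n descending:
  country    n action  kbytes  kbytes_x4
1      DE  497    buy    2510      10040
9      DE  450  share    1963       7852

7852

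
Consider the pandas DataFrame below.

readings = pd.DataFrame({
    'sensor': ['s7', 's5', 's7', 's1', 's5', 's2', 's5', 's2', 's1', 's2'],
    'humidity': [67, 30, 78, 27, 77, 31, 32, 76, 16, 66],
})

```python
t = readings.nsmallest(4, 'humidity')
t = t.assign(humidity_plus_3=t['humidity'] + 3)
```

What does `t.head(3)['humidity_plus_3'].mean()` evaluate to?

27.3333333333

take 4 rows with smallest humidity:
  sensor  humidity
8     s1        16
3     s1        27
1     s5        30
5     s2        31
add column humidity_plus_3 = t['humidity'] + 3:
  sensor  humidity  humidity_plus_3
8     s1        16               19
3     s1        27               30
1     s5        30               33
5     s2        31               34
take first 3 rows:
  sensor  humidity  humidity_plus_3
8     s1        16               19
3     s1        27               30
1     s5        30               33
Then the mean of column 'humidity_plus_3': 27.3333333333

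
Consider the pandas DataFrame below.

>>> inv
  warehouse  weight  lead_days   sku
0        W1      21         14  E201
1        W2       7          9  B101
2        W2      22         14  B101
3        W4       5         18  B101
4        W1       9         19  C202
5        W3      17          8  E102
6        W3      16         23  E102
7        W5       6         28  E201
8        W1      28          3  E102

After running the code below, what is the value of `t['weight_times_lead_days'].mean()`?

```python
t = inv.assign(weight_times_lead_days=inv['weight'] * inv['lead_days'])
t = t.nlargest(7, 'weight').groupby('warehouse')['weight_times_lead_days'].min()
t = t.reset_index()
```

94.3333333333

add column weight_times_lead_days = inv['weight'] * inv['lead_days']:
  warehouse  weight  lead_days   sku  weight_times_lead_days
0        W1      21         14  E201                     294
1        W2       7          9  B101                      63
2        W2      22         14  B101                     308
3        W4       5         18  B101                      90
4        W1       9         19  C202                     171
5        W3      17          8  E102                     136
6        W3      16         23  E102                     368
7        W5       6         28  E201                     168
8        W1      28          3  E102                      84
take 7 rows with largest weight:
  warehouse  weight  lead_days   sku  weight_times_lead_days
8        W1      28          3  E102                      84
2        W2      22         14  B101                     308
0        W1      21         14  E201                     294
5        W3      17          8  E102                     136
6        W3      16         23  E102                     368
4        W1       9         19  C202                     171
1        W2       7          9  B101                      63
group by warehouse, min of weight_times_lead_days:
warehouse
W1     84
W2     63
W3    136
Name: weight_times_lead_days, dtype: int64
reset_index():
  warehouse  weight_times_lead_days
0        W1                      84
1        W2                      63
2        W3                     136
Hence 94.3333333333.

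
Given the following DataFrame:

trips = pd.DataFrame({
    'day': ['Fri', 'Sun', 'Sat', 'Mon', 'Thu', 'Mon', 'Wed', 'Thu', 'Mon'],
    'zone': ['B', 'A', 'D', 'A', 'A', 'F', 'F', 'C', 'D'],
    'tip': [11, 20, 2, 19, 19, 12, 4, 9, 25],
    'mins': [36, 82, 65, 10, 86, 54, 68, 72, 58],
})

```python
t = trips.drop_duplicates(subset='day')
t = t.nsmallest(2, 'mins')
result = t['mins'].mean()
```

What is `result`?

23.0

drop duplicate day (keep=first):
   day zone  tip  mins
0  Fri    B   11    36
1  Sun    A   20    82
2  Sat    D    2    65
3  Mon    A   19    10
4  Thu    A   19    86
6  Wed    F    4    68
take 2 rows with smallest mins:
   day zone  tip  mins
3  Mon    A   19    10
0  Fri    B   11    36
Taking the mean of column 'mins' gives 23.0.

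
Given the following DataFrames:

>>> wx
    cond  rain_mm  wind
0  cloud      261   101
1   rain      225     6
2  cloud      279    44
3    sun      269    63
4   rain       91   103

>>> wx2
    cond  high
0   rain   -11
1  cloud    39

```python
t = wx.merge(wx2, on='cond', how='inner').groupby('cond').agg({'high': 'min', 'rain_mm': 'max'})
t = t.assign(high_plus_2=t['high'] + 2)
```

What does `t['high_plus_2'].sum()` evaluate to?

merge on 'cond' (how='inner') → 4 rows:
    cond  rain_mm  wind  high
0  cloud      261   101    39
1   rain      225     6   -11
2  cloud      279    44    39
3   rain       91   103   -11
group by cond: min(high), max(rain_mm):
       high  rain_mm
cond                
cloud    39      279
rain    -11      225
add column high_plus_2 = t['high'] + 2:
       high  rain_mm  high_plus_2
cond                             
cloud    39      279           41
rain    -11      225           -9
Hence 32.

32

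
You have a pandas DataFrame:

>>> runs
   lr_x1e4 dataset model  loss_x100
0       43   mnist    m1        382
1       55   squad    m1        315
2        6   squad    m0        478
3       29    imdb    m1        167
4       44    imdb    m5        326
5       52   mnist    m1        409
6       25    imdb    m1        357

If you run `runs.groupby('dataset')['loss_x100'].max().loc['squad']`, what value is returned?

group by dataset, max of loss_x100:
dataset
imdb     357
mnist    409
squad    478
Name: loss_x100, dtype: int64

478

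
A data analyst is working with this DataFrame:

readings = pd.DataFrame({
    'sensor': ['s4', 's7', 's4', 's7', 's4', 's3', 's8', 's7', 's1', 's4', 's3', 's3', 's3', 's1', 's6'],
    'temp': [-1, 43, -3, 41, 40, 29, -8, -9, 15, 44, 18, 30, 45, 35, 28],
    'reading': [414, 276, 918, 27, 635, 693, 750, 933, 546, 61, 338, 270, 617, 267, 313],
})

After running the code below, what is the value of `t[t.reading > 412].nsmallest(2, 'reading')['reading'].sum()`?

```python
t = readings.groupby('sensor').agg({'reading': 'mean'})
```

986.5

group by sensor, mean of reading:
        reading
sensor         
s1        406.5
s3        479.5
s4        507.0
s6        313.0
s7        412.0
s8        750.0
filter rows where reading > 412:
        reading
sensor         
s3        479.5
s4        507.0
s8        750.0
take 2 rows with smallest reading:
        reading
sensor         
s3        479.5
s4        507.0
Then the sum of column 'reading': 986.5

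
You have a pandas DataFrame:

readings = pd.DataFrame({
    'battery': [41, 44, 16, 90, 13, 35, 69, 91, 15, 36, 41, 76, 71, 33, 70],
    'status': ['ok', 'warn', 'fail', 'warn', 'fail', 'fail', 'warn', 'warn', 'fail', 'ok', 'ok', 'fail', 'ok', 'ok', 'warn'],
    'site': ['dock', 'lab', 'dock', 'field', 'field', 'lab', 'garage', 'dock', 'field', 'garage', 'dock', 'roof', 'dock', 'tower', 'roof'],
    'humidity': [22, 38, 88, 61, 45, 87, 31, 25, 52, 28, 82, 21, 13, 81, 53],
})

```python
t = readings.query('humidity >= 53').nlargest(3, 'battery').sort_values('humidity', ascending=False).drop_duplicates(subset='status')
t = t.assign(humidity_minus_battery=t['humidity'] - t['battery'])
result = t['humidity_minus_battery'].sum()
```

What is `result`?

filter rows where humidity >= 53:
    battery status   site  humidity
2        16   fail   dock        88
3        90   warn  field        61
5        35   fail    lab        87
10       41     ok   dock        82
13       33     ok  tower        81
14       70   warn   roof        53
take 3 rows with largest battery:
    battery status   site  humidity
3        90   warn  field        61
14       70   warn   roof        53
10       41     ok   dock        82
sort by humidity descending:
    battery status   site  humidity
10       41     ok   dock        82
3        90   warn  field        61
14       70   warn   roof        53
drop duplicate status (keep=first):
    battery status   site  humidity
10       41     ok   dock        82
3        90   warn  field        61
add column humidity_minus_battery = t['humidity'] - t['battery']:
    battery status   site  humidity  humidity_minus_battery
10       41     ok   dock        82                      41
3        90   warn  field        61                     -29

12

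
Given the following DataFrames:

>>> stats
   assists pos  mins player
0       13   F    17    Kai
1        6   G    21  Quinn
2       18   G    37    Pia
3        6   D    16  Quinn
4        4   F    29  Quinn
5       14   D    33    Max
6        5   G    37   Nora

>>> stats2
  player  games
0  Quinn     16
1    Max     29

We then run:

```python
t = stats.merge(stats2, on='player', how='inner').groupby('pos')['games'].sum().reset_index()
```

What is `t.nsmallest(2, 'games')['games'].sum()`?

merge on 'player' (how='inner') → 4 rows:
   assists pos  mins player  games
0        6   G    21  Quinn     16
1        6   D    16  Quinn     16
2        4   F    29  Quinn     16
3       14   D    33    Max     29
group by pos, sum of games:
pos
D    45
F    16
G    16
Name: games, dtype: int64
reset_index():
  pos  games
0   D     45
1   F     16
2   G     16
take 2 rows with smallest games:
  pos  games
1   F     16
2   G     16
Finally, sum of column 'games' = 32.

32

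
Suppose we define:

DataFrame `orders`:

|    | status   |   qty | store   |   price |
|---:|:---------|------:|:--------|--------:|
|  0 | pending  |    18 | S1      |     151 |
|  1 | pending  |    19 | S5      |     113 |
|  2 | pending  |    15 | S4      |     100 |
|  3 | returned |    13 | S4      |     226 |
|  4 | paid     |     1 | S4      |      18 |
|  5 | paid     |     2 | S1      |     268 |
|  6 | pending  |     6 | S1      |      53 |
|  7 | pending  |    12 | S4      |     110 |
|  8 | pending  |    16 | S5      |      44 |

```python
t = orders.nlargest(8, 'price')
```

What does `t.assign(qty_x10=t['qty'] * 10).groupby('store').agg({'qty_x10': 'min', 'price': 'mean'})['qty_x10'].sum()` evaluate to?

300

take 8 rows with largest price:
     status  qty store  price
5      paid    2    S1    268
3  returned   13    S4    226
0   pending   18    S1    151
1   pending   19    S5    113
7   pending   12    S4    110
2   pending   15    S4    100
6   pending    6    S1     53
8   pending   16    S5     44
add column qty_x10 = t['qty'] * 10:
     status  qty store  price  qty_x10
5      paid    2    S1    268       20
3  returned   13    S4    226      130
0   pending   18    S1    151      180
1   pending   19    S5    113      190
7   pending   12    S4    110      120
2   pending   15    S4    100      150
6   pending    6    S1     53       60
8   pending   16    S5     44      160
group by store: min(qty_x10), mean(price):
       qty_x10       price
store                     
S1          20  157.333333
S4         120  145.333333
S5         160   78.500000
Reading off the sum of column 'qty_x10', we get 300.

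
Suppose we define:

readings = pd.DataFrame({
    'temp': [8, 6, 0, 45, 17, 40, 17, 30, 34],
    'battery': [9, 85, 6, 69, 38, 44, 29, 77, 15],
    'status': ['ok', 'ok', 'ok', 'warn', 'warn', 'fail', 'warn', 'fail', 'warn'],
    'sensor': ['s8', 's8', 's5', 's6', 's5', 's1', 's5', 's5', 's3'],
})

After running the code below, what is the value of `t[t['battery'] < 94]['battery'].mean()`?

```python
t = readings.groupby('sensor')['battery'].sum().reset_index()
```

42.6666666667

group by sensor, sum of battery:
sensor
s1     44
s3     15
s5    150
s6     69
s8     94
Name: battery, dtype: int64
reset_index():
  sensor  battery
0     s1       44
1     s3       15
2     s5      150
3     s6       69
4     s8       94
filter rows where battery < 94:
  sensor  battery
0     s1       44
1     s3       15
3     s6       69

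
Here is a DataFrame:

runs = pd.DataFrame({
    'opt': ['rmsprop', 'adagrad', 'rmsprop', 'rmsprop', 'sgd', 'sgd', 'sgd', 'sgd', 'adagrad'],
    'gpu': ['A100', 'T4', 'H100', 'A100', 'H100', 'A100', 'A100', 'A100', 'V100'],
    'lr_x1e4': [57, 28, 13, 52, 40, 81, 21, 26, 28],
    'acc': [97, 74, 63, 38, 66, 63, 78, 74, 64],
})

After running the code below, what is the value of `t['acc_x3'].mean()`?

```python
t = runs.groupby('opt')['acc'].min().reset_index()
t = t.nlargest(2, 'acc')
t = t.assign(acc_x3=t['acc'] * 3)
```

190.5

group by opt, min of acc:
opt
adagrad    64
rmsprop    38
sgd        63
Name: acc, dtype: int64
reset_index():
       opt  acc
0  adagrad   64
1  rmsprop   38
2      sgd   63
take 2 rows with largest acc:
       opt  acc
0  adagrad   64
2      sgd   63
add column acc_x3 = t['acc'] * 3:
       opt  acc  acc_x3
0  adagrad   64     192
2      sgd   63     189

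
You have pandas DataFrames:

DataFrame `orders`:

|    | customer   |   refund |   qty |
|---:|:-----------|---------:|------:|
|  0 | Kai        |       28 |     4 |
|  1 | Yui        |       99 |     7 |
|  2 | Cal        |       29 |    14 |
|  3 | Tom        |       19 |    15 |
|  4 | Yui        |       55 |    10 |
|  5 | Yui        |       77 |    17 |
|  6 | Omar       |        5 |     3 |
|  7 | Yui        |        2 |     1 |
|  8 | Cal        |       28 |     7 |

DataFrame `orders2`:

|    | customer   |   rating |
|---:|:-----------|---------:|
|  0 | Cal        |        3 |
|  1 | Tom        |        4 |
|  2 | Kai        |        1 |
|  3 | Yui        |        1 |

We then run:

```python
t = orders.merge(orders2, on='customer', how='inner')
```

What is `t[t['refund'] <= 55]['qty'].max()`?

15

merge on 'customer' (how='inner') → 8 rows:
  customer  refund  qty  rating
0      Kai      28    4       1
1      Yui      99    7       1
2      Cal      29   14       3
3      Tom      19   15       4
4      Yui      55   10       1
5      Yui      77   17       1
6      Yui       2    1       1
7      Cal      28    7       3
filter rows where refund <= 55:
  customer  refund  qty  rating
0      Kai      28    4       1
2      Cal      29   14       3
3      Tom      19   15       4
4      Yui      55   10       1
6      Yui       2    1       1
7      Cal      28    7       3
max of column 'qty' → 15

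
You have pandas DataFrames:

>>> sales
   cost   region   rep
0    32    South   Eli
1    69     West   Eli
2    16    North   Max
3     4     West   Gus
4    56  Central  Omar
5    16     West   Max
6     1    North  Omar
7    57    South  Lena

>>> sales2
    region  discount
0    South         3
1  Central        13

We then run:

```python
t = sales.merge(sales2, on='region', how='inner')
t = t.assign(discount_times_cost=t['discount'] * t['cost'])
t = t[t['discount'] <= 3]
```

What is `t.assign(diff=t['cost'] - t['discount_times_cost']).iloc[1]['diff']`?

-114

merge on 'region' (how='inner') → 3 rows:
   cost   region   rep  discount
0    32    South   Eli         3
1    56  Central  Omar        13
2    57    South  Lena         3
add column discount_times_cost = t['discount'] * t['cost']:
   cost   region   rep  discount  discount_times_cost
0    32    South   Eli         3                   96
1    56  Central  Omar        13                  728
2    57    South  Lena         3                  171
filter rows where discount <= 3:
   cost region   rep  discount  discount_times_cost
0    32  South   Eli         3                   96
2    57  South  Lena         3                  171
add column diff = t['cost'] - t['discount_times_cost']:
   cost region   rep  discount  discount_times_cost  diff
0    32  South   Eli         3                   96   -64
2    57  South  Lena         3                  171  -114
Taking the value at position 1, column 'diff' gives -114.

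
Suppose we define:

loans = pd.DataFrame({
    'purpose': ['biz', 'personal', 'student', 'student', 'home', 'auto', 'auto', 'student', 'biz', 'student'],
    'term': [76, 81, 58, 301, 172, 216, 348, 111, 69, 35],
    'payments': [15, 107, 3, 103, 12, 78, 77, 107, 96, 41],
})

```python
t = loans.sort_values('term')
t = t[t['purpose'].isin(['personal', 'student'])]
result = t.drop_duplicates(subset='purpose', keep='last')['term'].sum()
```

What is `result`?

sort by term:
    purpose  term  payments
9   student    35        41
2   student    58         3
8       biz    69        96
0       biz    76        15
1  personal    81       107
7   student   111       107
4      home   172        12
5      auto   216        78
3   student   301       103
6      auto   348        77
filter rows where purpose in ['personal', 'student']:
    purpose  term  payments
9   student    35        41
2   student    58         3
1  personal    81       107
7   student   111       107
3   student   301       103
drop duplicate purpose (keep=last):
    purpose  term  payments
1  personal    81       107
3   student   301       103

382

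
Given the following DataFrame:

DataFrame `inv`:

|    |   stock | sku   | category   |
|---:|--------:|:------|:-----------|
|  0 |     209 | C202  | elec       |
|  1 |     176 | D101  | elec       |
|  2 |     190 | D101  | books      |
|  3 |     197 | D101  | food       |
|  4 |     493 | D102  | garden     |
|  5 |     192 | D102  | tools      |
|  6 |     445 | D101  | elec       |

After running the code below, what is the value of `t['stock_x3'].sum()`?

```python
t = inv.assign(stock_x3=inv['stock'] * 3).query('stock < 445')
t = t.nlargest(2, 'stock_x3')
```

add column stock_x3 = inv['stock'] * 3:
   stock   sku category  stock_x3
0    209  C202     elec       627
1    176  D101     elec       528
2    190  D101    books       570
3    197  D101     food       591
4    493  D102   garden      1479
5    192  D102    tools       576
6    445  D101     elec      1335
filter rows where stock < 445:
   stock   sku category  stock_x3
0    209  C202     elec       627
1    176  D101     elec       528
2    190  D101    books       570
3    197  D101     food       591
5    192  D102    tools       576
take 2 rows with largest stock_x3:
   stock   sku category  stock_x3
0    209  C202     elec       627
3    197  D101     food       591
Hence 1218.

1218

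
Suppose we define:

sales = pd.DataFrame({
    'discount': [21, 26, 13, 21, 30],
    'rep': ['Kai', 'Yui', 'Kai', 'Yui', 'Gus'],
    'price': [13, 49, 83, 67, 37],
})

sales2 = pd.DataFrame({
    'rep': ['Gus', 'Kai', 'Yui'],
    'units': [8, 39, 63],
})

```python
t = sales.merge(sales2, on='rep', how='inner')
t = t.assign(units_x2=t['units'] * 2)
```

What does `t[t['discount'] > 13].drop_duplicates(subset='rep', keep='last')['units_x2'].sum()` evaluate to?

merge on 'rep' (how='inner') → 5 rows:
   discount  rep  price  units
0        21  Kai     13     39
1        26  Yui     49     63
2        13  Kai     83     39
3        21  Yui     67     63
4        30  Gus     37      8
add column units_x2 = t['units'] * 2:
   discount  rep  price  units  units_x2
0        21  Kai     13     39        78
1        26  Yui     49     63       126
2        13  Kai     83     39        78
3        21  Yui     67     63       126
4        30  Gus     37      8        16
filter rows where discount > 13:
   discount  rep  price  units  units_x2
0        21  Kai     13     39        78
1        26  Yui     49     63       126
3        21  Yui     67     63       126
4        30  Gus     37      8        16
drop duplicate rep (keep=last):
   discount  rep  price  units  units_x2
0        21  Kai     13     39        78
3        21  Yui     67     63       126
4        30  Gus     37      8        16

220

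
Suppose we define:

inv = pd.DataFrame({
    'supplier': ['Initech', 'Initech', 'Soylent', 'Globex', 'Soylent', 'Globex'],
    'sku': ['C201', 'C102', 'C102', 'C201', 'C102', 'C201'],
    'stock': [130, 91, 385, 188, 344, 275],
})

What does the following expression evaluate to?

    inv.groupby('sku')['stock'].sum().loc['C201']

593

group by sku, sum of stock:
sku
C102    820
C201    593
Name: stock, dtype: int64
Taking the value at index 'C201' gives 593.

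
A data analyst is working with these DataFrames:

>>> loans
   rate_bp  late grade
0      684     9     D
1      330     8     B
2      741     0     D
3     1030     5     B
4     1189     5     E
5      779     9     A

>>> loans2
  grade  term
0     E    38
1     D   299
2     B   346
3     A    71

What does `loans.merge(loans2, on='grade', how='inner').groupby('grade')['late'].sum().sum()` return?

merge on 'grade' (how='inner') → 6 rows:
   rate_bp  late grade  term
0      684     9     D   299
1      330     8     B   346
2      741     0     D   299
3     1030     5     B   346
4     1189     5     E    38
5      779     9     A    71
group by grade, sum of late:
grade
A     9
B    13
D     9
E     5
Name: late, dtype: int64

36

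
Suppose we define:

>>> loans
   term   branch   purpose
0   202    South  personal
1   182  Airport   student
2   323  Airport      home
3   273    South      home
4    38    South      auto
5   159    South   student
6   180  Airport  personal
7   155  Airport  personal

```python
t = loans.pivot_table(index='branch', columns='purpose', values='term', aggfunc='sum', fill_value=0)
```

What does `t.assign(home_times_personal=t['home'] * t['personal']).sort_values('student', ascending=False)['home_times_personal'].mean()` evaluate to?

pivot: rows=branch, cols=purpose, sum(term):
purpose  auto  home  personal  student
branch                                
Airport     0   323       335      182
South      38   273       202      159
add column home_times_personal = t['home'] * t['personal']:
purpose  auto  home  personal  student  home_times_personal
branch                                                     
Airport     0   323       335      182               108205
South      38   273       202      159                55146
sort by student descending:
purpose  auto  home  personal  student  home_times_personal
branch                                                     
Airport     0   323       335      182               108205
South      38   273       202      159                55146

81675.5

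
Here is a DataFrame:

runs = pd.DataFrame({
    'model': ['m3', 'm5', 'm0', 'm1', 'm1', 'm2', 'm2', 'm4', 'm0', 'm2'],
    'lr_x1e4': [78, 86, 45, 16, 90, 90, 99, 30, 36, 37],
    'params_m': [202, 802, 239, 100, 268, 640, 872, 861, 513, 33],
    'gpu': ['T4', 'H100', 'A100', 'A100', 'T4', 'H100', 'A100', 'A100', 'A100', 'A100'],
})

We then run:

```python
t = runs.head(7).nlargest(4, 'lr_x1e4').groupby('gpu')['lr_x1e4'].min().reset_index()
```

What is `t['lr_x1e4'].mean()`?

take first 7 rows:
  model  lr_x1e4  params_m   gpu
0    m3       78       202    T4
1    m5       86       802  H100
2    m0       45       239  A100
3    m1       16       100  A100
4    m1       90       268    T4
5    m2       90       640  H100
6    m2       99       872  A100
take 4 rows with largest lr_x1e4:
  model  lr_x1e4  params_m   gpu
6    m2       99       872  A100
4    m1       90       268    T4
5    m2       90       640  H100
1    m5       86       802  H100
group by gpu, min of lr_x1e4:
gpu
A100    99
H100    86
T4      90
Name: lr_x1e4, dtype: int64
reset_index():
    gpu  lr_x1e4
0  A100       99
1  H100       86
2    T4       90

91.6666666667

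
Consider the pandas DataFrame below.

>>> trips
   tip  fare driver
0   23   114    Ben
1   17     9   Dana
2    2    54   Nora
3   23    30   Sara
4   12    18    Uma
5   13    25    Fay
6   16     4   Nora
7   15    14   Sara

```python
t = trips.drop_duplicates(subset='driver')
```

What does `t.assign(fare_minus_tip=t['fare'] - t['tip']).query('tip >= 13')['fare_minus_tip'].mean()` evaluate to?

25.5

drop duplicate driver (keep=first):
   tip  fare driver
0   23   114    Ben
1   17     9   Dana
2    2    54   Nora
3   23    30   Sara
4   12    18    Uma
5   13    25    Fay
add column fare_minus_tip = t['fare'] - t['tip']:
   tip  fare driver  fare_minus_tip
0   23   114    Ben              91
1   17     9   Dana              -8
2    2    54   Nora              52
3   23    30   Sara               7
4   12    18    Uma               6
5   13    25    Fay              12
filter rows where tip >= 13:
   tip  fare driver  fare_minus_tip
0   23   114    Ben              91
1   17     9   Dana              -8
3   23    30   Sara               7
5   13    25    Fay              12
The mean of column 'fare_minus_tip' is 25.5.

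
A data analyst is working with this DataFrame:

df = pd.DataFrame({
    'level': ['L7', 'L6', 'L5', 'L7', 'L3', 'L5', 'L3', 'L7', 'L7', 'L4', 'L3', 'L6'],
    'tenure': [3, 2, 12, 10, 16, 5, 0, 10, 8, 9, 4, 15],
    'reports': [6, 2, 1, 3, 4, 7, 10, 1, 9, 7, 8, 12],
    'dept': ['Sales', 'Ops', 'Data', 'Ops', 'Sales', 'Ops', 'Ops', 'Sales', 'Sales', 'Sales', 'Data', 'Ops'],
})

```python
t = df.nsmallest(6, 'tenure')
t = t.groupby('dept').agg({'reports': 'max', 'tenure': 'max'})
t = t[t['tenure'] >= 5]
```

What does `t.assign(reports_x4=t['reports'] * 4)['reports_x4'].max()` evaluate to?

take 6 rows with smallest tenure:
   level  tenure  reports   dept
6     L3       0       10    Ops
1     L6       2        2    Ops
0     L7       3        6  Sales
10    L3       4        8   Data
5     L5       5        7    Ops
8     L7       8        9  Sales
group by dept: max(reports), max(tenure):
       reports  tenure
dept                  
Data         8       4
Ops         10       5
Sales        9       8
filter rows where tenure >= 5:
       reports  tenure
dept                  
Ops         10       5
Sales        9       8
add column reports_x4 = t['reports'] * 4:
       reports  tenure  reports_x4
dept                              
Ops         10       5          40
Sales        9       8          36
Reading off the max of column 'reports_x4', we get 40.

40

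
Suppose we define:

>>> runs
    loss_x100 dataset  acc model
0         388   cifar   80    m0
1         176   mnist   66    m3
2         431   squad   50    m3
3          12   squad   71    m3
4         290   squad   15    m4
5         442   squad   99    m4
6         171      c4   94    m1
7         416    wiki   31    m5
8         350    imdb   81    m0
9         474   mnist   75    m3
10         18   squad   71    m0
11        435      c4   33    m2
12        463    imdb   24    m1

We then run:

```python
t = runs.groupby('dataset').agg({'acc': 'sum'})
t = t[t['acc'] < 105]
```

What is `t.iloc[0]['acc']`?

80

group by dataset, sum of acc:
         acc
dataset     
c4       127
cifar     80
imdb     105
mnist    141
squad    306
wiki      31
filter rows where acc < 105:
         acc
dataset     
cifar     80
wiki      31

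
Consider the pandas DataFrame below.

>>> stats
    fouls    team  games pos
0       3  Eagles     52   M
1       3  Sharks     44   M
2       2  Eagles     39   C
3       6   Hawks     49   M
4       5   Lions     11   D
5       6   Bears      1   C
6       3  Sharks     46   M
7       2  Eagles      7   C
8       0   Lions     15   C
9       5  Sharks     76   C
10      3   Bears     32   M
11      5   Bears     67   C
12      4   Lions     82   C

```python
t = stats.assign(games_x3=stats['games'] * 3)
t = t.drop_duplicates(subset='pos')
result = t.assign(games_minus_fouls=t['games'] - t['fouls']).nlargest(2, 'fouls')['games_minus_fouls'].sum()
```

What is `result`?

add column games_x3 = stats['games'] * 3:
    fouls    team  games pos  games_x3
0       3  Eagles     52   M       156
1       3  Sharks     44   M       132
2       2  Eagles     39   C       117
3       6   Hawks     49   M       147
4       5   Lions     11   D        33
5       6   Bears      1   C         3
6       3  Sharks     46   M       138
7       2  Eagles      7   C        21
8       0   Lions     15   C        45
9       5  Sharks     76   C       228
10      3   Bears     32   M        96
11      5   Bears     67   C       201
12      4   Lions     82   C       246
drop duplicate pos (keep=first):
   fouls    team  games pos  games_x3
0      3  Eagles     52   M       156
2      2  Eagles     39   C       117
4      5   Lions     11   D        33
add column games_minus_fouls = t['games'] - t['fouls']:
   fouls    team  games pos  games_x3  games_minus_fouls
0      3  Eagles     52   M       156                 49
2      2  Eagles     39   C       117                 37
4      5   Lions     11   D        33                  6
take 2 rows with largest fouls:
   fouls    team  games pos  games_x3  games_minus_fouls
4      5   Lions     11   D        33                  6
0      3  Eagles     52   M       156                 49
Finally, sum of column 'games_minus_fouls' = 55.

55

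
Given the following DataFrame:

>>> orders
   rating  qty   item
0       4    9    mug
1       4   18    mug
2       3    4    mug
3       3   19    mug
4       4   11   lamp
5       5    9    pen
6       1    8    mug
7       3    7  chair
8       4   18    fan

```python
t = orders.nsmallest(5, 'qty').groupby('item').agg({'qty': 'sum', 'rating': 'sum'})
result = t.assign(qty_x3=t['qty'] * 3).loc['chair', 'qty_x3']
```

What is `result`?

21

take 5 rows with smallest qty:
   rating  qty   item
2       3    4    mug
7       3    7  chair
6       1    8    mug
0       4    9    mug
5       5    9    pen
group by item: sum(qty), sum(rating):
       qty  rating
item              
chair    7       3
mug     21       8
pen      9       5
add column qty_x3 = t['qty'] * 3:
       qty  rating  qty_x3
item                      
chair    7       3      21
mug     21       8      63
pen      9       5      27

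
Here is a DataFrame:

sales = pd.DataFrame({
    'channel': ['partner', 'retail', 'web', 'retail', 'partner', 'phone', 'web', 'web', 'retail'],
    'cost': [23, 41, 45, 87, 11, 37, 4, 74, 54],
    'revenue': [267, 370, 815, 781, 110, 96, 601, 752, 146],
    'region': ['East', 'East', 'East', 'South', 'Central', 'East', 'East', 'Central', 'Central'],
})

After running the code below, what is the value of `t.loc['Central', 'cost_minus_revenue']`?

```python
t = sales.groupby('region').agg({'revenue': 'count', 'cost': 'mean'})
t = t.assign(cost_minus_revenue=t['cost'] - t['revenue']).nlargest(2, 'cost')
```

group by region: count(revenue), mean(cost):
         revenue       cost
region                     
Central        3  46.333333
East           5  30.000000
South          1  87.000000
add column cost_minus_revenue = t['cost'] - t['revenue']:
         revenue       cost  cost_minus_revenue
region                                         
Central        3  46.333333           43.333333
East           5  30.000000           25.000000
South          1  87.000000           86.000000
take 2 rows with largest cost:
         revenue       cost  cost_minus_revenue
region                                         
South          1  87.000000           86.000000
Central        3  46.333333           43.333333
The value at row 'Central', column 'cost_minus_revenue' is 43.3333333333.

43.3333333333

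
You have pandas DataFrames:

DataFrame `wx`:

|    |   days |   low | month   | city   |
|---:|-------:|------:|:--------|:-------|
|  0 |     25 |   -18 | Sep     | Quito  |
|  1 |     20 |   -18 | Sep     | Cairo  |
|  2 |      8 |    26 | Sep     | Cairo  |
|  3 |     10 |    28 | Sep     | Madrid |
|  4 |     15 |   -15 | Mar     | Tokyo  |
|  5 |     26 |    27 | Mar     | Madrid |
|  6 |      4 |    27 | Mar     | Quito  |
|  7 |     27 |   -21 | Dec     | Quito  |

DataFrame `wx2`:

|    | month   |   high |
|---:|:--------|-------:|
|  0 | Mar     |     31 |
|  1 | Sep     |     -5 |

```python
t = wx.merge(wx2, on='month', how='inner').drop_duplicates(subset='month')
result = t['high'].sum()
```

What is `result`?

26

merge on 'month' (how='inner') → 7 rows:
   days  low month    city  high
0    25  -18   Sep   Quito    -5
1    20  -18   Sep   Cairo    -5
2     8   26   Sep   Cairo    -5
3    10   28   Sep  Madrid    -5
4    15  -15   Mar   Tokyo    31
5    26   27   Mar  Madrid    31
6     4   27   Mar   Quito    31
drop duplicate month (keep=first):
   days  low month   city  high
0    25  -18   Sep  Quito    -5
4    15  -15   Mar  Tokyo    31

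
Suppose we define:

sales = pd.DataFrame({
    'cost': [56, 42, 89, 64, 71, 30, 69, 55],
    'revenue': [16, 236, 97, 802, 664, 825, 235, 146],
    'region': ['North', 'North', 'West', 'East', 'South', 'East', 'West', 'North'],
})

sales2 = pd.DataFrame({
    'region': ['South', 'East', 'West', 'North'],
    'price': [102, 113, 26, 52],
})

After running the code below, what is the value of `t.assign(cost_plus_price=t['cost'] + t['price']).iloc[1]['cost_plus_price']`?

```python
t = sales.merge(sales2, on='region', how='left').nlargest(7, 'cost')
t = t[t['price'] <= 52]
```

95

merge on 'region' (how='left') → 8 rows:
   cost  revenue region  price
0    56       16  North     52
1    42      236  North     52
2    89       97   West     26
3    64      802   East    113
4    71      664  South    102
5    30      825   East    113
6    69      235   West     26
7    55      146  North     52
take 7 rows with largest cost:
   cost  revenue region  price
2    89       97   West     26
4    71      664  South    102
6    69      235   West     26
3    64      802   East    113
0    56       16  North     52
7    55      146  North     52
1    42      236  North     52
filter rows where price <= 52:
   cost  revenue region  price
2    89       97   West     26
6    69      235   West     26
0    56       16  North     52
7    55      146  North     52
1    42      236  North     52
add column cost_plus_price = t['cost'] + t['price']:
   cost  revenue region  price  cost_plus_price
2    89       97   West     26              115
6    69      235   West     26               95
0    56       16  North     52              108
7    55      146  North     52              107
1    42      236  North     52               94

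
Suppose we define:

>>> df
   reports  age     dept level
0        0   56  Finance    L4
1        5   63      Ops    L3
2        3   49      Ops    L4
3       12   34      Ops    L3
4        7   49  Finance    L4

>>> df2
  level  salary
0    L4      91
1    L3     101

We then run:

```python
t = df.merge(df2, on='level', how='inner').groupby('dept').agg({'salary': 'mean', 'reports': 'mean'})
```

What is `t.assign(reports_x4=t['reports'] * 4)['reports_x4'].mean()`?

merge on 'level' (how='inner') → 5 rows:
   reports  age     dept level  salary
0        0   56  Finance    L4      91
1        5   63      Ops    L3     101
2        3   49      Ops    L4      91
3       12   34      Ops    L3     101
4        7   49  Finance    L4      91
group by dept: mean(salary), mean(reports):
            salary   reports
dept                        
Finance  91.000000  3.500000
Ops      97.666667  6.666667
add column reports_x4 = t['reports'] * 4:
            salary   reports  reports_x4
dept                                    
Finance  91.000000  3.500000   14.000000
Ops      97.666667  6.666667   26.666667

20.3333333333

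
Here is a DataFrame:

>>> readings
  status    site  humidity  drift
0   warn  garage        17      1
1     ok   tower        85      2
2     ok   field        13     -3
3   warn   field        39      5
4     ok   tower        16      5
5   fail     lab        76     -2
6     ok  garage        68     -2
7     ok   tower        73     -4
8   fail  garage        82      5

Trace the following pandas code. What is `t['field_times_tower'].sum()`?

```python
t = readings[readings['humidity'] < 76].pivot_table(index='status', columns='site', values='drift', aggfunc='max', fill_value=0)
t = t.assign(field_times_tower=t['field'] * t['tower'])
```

-15

filter rows where humidity < 76:
  status    site  humidity  drift
0   warn  garage        17      1
2     ok   field        13     -3
3   warn   field        39      5
4     ok   tower        16      5
6     ok  garage        68     -2
7     ok   tower        73     -4
pivot: rows=status, cols=site, max(drift):
site    field  garage  tower
status                      
ok         -3      -2      5
warn        5       1      0
add column field_times_tower = t['field'] * t['tower']:
site    field  garage  tower  field_times_tower
status                                         
ok         -3      -2      5                -15
warn        5       1      0                  0
Taking the sum of column 'field_times_tower' gives -15.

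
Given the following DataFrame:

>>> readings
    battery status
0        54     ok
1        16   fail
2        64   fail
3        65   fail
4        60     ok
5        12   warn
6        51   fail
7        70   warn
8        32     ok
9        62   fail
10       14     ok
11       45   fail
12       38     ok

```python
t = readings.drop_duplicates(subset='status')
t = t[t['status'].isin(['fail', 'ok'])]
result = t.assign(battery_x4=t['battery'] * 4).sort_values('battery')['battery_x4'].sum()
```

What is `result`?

280

drop duplicate status (keep=first):
   battery status
0       54     ok
1       16   fail
5       12   warn
filter rows where status in ['fail', 'ok']:
   battery status
0       54     ok
1       16   fail
add column battery_x4 = t['battery'] * 4:
   battery status  battery_x4
0       54     ok         216
1       16   fail          64
sort by battery:
   battery status  battery_x4
1       16   fail          64
0       54     ok         216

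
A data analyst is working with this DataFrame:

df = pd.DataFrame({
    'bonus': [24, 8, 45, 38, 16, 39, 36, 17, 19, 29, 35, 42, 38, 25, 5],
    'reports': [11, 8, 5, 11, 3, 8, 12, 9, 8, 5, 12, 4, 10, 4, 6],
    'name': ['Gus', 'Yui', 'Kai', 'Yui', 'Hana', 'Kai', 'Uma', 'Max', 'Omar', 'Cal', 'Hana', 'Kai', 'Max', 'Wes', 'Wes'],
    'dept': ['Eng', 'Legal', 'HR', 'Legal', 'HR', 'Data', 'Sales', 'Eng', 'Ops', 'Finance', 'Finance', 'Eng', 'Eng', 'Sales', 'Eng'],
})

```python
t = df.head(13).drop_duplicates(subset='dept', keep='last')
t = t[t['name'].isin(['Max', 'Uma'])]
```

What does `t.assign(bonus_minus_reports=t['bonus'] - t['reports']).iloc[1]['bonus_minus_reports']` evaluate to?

take first 13 rows:
    bonus  reports  name     dept
0      24       11   Gus      Eng
1       8        8   Yui    Legal
2      45        5   Kai       HR
3      38       11   Yui    Legal
4      16        3  Hana       HR
5      39        8   Kai     Data
6      36       12   Uma    Sales
7      17        9   Max      Eng
8      19        8  Omar      Ops
9      29        5   Cal  Finance
10     35       12  Hana  Finance
11     42        4   Kai      Eng
12     38       10   Max      Eng
drop duplicate dept (keep=last):
    bonus  reports  name     dept
3      38       11   Yui    Legal
4      16        3  Hana       HR
5      39        8   Kai     Data
6      36       12   Uma    Sales
8      19        8  Omar      Ops
10     35       12  Hana  Finance
12     38       10   Max      Eng
filter rows where name in ['Max', 'Uma']:
    bonus  reports name   dept
6      36       12  Uma  Sales
12     38       10  Max    Eng
add column bonus_minus_reports = t['bonus'] - t['reports']:
    bonus  reports name   dept  bonus_minus_reports
6      36       12  Uma  Sales                   24
12     38       10  Max    Eng                   28
Reading off the value at position 1, column 'bonus_minus_reports', we get 28.

28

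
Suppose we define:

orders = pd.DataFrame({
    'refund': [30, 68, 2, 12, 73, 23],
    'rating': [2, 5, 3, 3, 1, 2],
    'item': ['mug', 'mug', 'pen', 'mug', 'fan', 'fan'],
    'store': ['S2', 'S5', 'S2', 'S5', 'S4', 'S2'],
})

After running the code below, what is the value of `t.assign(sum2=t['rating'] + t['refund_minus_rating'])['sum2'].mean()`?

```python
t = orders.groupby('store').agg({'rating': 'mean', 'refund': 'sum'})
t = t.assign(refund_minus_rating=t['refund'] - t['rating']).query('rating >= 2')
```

67.5

group by store: mean(rating), sum(refund):
         rating  refund
store                  
S2     2.333333      55
S4     1.000000      73
S5     4.000000      80
add column refund_minus_rating = t['refund'] - t['rating']:
         rating  refund  refund_minus_rating
store                                       
S2     2.333333      55            52.666667
S4     1.000000      73            72.000000
S5     4.000000      80            76.000000
filter rows where rating >= 2:
         rating  refund  refund_minus_rating
store                                       
S2     2.333333      55            52.666667
S5     4.000000      80            76.000000
add column sum2 = t['rating'] + t['refund_minus_rating']:
         rating  refund  refund_minus_rating  sum2
store                                             
S2     2.333333      55            52.666667  55.0
S5     4.000000      80            76.000000  80.0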